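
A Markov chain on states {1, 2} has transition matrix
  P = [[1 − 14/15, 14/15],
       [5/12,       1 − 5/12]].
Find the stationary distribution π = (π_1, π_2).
π_1 = 25/81, π_2 = 56/81

Solve πP = π with π_1 + π_2 = 1. From πP = π: π_1 · (1 − 14/15) + π_2 · 5/12 = π_1 ⇒ π_2 · 5/12 = π_1 · 14/15 ⇒ π_2/π_1 = (14/15)/(5/12) = 56/25. Together with π_1 + π_2 = 1:
  π_1 = (5/12)/(14/15 + 5/12) = (5/12)/(27/20) = 25/81,
  π_2 = (14/15)/(14/15 + 5/12) = (14/15)/(27/20) = 56/81.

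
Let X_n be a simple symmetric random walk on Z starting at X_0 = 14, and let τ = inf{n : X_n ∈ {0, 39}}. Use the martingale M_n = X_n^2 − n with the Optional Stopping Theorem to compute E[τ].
E[τ] = 350

M_n = X_n^2 − n is a martingale (since E[X_{n+1}^2 | F_n] = X_n^2 + 1). By OST (τ has finite mean in a bounded region), E[M_τ] = E[M_0] = X_0^2 − 0 = 14^2 = 196. Also E[M_τ] = E[X_τ^2] − E[τ]. The walk exits at 0 or 39, with P(hit 39 first) = 14/39, so E[X_τ^2] = 39^2 · 14/39 + 0 = 546. Thus E[τ] = E[X_τ^2] − E[M_τ] = 546 − 196 = 350 = 14(39 − 14) = 350.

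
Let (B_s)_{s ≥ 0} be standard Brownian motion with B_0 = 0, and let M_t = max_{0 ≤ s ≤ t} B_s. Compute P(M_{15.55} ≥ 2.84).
P(M_{15.55} ≥ 2.84) = 2·P(B_{15.55} ≥ 2.84) = 2(1 − Φ(2.84/√15.55)) ≈ 0.4714

By the reflection principle for Brownian motion, P(M_t ≥ a) = 2 · P(B_t ≥ a) for a ≥ 0. Since B_t ~ N(0, t), P(B_t ≥ 2.84) = 1 − Φ(2.84/√t) = 1 − Φ(2.84/√15.55) = 1 − Φ(0.7202). So
  P(M_{15.55} ≥ 2.84) = 2(1 − Φ(0.7202)) ≈ 0.4714.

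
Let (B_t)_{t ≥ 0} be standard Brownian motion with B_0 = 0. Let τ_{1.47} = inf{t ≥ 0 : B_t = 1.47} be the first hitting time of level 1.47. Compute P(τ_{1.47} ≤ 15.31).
P(τ_{1.47} ≤ 15.31) = 2(1 − Φ(1.47/√15.31)) = 2(1 − Φ(0.3757)) ≈ 0.7071

By the reflection principle for standard BM, P(τ_b ≤ t) = 2 · P(B_t ≥ b). Since B_t ~ N(0, t), P(B_t ≥ 1.47) = 1 − Φ(1.47/√t) = 1 − Φ(1.47/√15.31) = 1 − Φ(0.3757) ≈ 0.35357. Doubling: P(τ_{1.47} ≤ 15.31) ≈ 2 · 0.35357 = 0.70714 ≈ 0.7071.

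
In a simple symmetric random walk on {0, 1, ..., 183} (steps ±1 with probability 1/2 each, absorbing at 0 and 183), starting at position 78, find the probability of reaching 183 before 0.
P(hit 183 before 0) = 78/183 = 26/61

Let u_k = P(hit 183 before 0 | start at k). Then u_0 = 0, u_183 = 1, and u_k = u_{k-1}/2 + u_{k+1}/2 for 1 ≤ k ≤ 182. This harmonic recurrence is solved by u_k = k/183, giving u_78 = 78/183 = 26/61.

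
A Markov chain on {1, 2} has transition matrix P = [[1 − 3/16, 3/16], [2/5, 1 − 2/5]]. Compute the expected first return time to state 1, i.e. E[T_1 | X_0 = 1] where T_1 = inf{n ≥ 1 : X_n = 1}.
E[T_1 | X_0 = 1] = 1/π_1 = 47/32

For an irreducible recurrent Markov chain with stationary distribution π, E[T_i | X_0 = i] = 1/π_i (Kac's formula). Here π_1 = (2/5)/(3/16 + 2/5) = (2/5)/(47/80) = 32/47, so E[T_1 | X_0 = 1] = 1/π_1 = (3/16 + 2/5)/(2/5) = (47/80)/(2/5) = 47/32.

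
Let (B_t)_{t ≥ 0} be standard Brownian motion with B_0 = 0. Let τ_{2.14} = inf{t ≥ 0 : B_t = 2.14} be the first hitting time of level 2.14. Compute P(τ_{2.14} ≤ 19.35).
P(τ_{2.14} ≤ 19.35) = 2(1 − Φ(2.14/√19.35)) = 2(1 − Φ(0.4865)) ≈ 0.6266

By the reflection principle for standard BM, P(τ_b ≤ t) = 2 · P(B_t ≥ b). Since B_t ~ N(0, t), P(B_t ≥ 2.14) = 1 − Φ(2.14/√t) = 1 − Φ(2.14/√19.35) = 1 − Φ(0.4865) ≈ 0.31331. Doubling: P(τ_{2.14} ≤ 19.35) ≈ 2 · 0.31331 = 0.62662 ≈ 0.6266.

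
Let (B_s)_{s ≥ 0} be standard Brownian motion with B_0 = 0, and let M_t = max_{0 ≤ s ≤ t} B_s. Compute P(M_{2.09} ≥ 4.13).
P(M_{2.09} ≥ 4.13) = 2·P(B_{2.09} ≥ 4.13) = 2(1 − Φ(4.13/√2.09)) ≈ 0.0043

By the reflection principle for Brownian motion, P(M_t ≥ a) = 2 · P(B_t ≥ a) for a ≥ 0. Since B_t ~ N(0, t), P(B_t ≥ 4.13) = 1 − Φ(4.13/√t) = 1 − Φ(4.13/√2.09) = 1 − Φ(2.8568). So
  P(M_{2.09} ≥ 4.13) = 2(1 − Φ(2.8568)) ≈ 0.0043.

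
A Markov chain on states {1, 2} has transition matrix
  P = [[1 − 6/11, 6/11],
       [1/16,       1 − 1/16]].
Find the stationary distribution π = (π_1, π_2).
π_1 = 11/107, π_2 = 96/107

Solve πP = π with π_1 + π_2 = 1. From πP = π: π_1 · (1 − 6/11) + π_2 · 1/16 = π_1 ⇒ π_2 · 1/16 = π_1 · 6/11 ⇒ π_2/π_1 = (6/11)/(1/16) = 96/11. Together with π_1 + π_2 = 1:
  π_1 = (1/16)/(6/11 + 1/16) = (1/16)/(107/176) = 11/107,
  π_2 = (6/11)/(6/11 + 1/16) = (6/11)/(107/176) = 96/107.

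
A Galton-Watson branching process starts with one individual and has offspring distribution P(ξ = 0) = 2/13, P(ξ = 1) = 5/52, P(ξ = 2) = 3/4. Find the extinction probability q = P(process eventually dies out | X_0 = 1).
q = 8/39

The pgf is f(s) = 2/13 + 5/52·s + 3/4·s². The extinction probability q is the smallest fixed point of f in [0, 1]. Setting s = f(s):
  3/4·s² + (5/52 − 1)·s + 2/13 = 0
  3/4·s² − (2/13 + 3/4)·s + 2/13 = 0
which factors as (s − 1)·(3/4·s − 2/13) = 0, giving roots s = 1 and s = (2/13)/(3/4) = 8/39.
Mean offspring μ = 5/52 + 2·3/4 = 83/52 > 1 (supercritical), so q < 1. The extinction probability is the smaller root: q = (2/13)/(3/4) = 8/39.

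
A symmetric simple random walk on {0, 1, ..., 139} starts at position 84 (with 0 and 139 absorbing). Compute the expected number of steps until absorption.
E[τ | X_0 = 84] = 4620

Let v_k = E[τ | X_0 = k]. Boundary: v_0 = v_139 = 0. Recurrence: v_k = 1 + (v_{k-1} + v_{k+1})/2 for 1 ≤ k ≤ 138. The particular solution to v_k − (v_{k-1} + v_{k+1})/2 = 1 is v_k = −k^2. Adding homogeneous solution A + B k and matching boundaries gives v_k = k (139 − k). Substituting k = 84: v_84 = 84 · 55 = 4620.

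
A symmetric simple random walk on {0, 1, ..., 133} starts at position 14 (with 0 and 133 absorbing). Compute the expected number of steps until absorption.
E[τ | X_0 = 14] = 1666

Let v_k = E[τ | X_0 = k]. Boundary: v_0 = v_133 = 0. Recurrence: v_k = 1 + (v_{k-1} + v_{k+1})/2 for 1 ≤ k ≤ 132. The particular solution to v_k − (v_{k-1} + v_{k+1})/2 = 1 is v_k = −k^2. Adding homogeneous solution A + B k and matching boundaries gives v_k = k (133 − k). Substituting k = 14: v_14 = 14 · 119 = 1666.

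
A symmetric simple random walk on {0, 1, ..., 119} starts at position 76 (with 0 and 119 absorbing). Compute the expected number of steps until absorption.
E[τ | X_0 = 76] = 3268

Let v_k = E[τ | X_0 = k]. Boundary: v_0 = v_119 = 0. Recurrence: v_k = 1 + (v_{k-1} + v_{k+1})/2 for 1 ≤ k ≤ 118. The particular solution to v_k − (v_{k-1} + v_{k+1})/2 = 1 is v_k = −k^2. Adding homogeneous solution A + B k and matching boundaries gives v_k = k (119 − k). Substituting k = 76: v_76 = 76 · 43 = 3268.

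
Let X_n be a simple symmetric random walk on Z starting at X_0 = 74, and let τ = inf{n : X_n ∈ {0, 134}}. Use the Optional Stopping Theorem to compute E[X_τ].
E[X_τ] = 74

X_n is a martingale and τ is a bounded-mean stopping time (indeed τ is finite a.s. with bounded expectation since the walk is in a bounded region). By the OST, E[X_τ] = E[X_0] = 74. Equivalently: E[X_τ] = 134 · P(hit 134 first) + 0 · P(hit 0 first) = 134 · (74/134) = 74.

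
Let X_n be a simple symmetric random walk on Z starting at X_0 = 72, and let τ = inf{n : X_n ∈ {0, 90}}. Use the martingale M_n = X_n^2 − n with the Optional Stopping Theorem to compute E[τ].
E[τ] = 1296

M_n = X_n^2 − n is a martingale (since E[X_{n+1}^2 | F_n] = X_n^2 + 1). By OST (τ has finite mean in a bounded region), E[M_τ] = E[M_0] = X_0^2 − 0 = 72^2 = 5184. Also E[M_τ] = E[X_τ^2] − E[τ]. The walk exits at 0 or 90, with P(hit 90 first) = 72/90, so E[X_τ^2] = 90^2 · 72/90 + 0 = 6480. Thus E[τ] = E[X_τ^2] − E[M_τ] = 6480 − 5184 = 1296 = 72(90 − 72) = 1296.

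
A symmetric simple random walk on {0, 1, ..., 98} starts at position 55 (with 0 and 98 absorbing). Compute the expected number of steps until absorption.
E[τ | X_0 = 55] = 2365

Let v_k = E[τ | X_0 = k]. Boundary: v_0 = v_98 = 0. Recurrence: v_k = 1 + (v_{k-1} + v_{k+1})/2 for 1 ≤ k ≤ 97. The particular solution to v_k − (v_{k-1} + v_{k+1})/2 = 1 is v_k = −k^2. Adding homogeneous solution A + B k and matching boundaries gives v_k = k (98 − k). Substituting k = 55: v_55 = 55 · 43 = 2365.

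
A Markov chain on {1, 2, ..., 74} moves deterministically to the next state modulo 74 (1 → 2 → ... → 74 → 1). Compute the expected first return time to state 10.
E[T_10 | X_0 = 10] = 74

The chain cycles deterministically, so starting at state 10 it returns in exactly 74 steps. Equivalently, the stationary distribution is uniform π_j = 1/74 for every state j, so by Kac's formula E[T_10] = 1/π_10 = 74.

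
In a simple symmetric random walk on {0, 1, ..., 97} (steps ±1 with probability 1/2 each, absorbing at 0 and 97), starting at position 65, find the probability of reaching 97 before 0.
P(hit 97 before 0) = 65/97

Let u_k = P(hit 97 before 0 | start at k). Then u_0 = 0, u_97 = 1, and u_k = u_{k-1}/2 + u_{k+1}/2 for 1 ≤ k ≤ 96. This harmonic recurrence is solved by u_k = k/97, giving u_65 = 65/97.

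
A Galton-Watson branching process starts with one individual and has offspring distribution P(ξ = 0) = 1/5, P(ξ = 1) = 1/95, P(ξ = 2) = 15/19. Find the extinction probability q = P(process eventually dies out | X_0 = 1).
q = 19/75

The pgf is f(s) = 1/5 + 1/95·s + 15/19·s². The extinction probability q is the smallest fixed point of f in [0, 1]. Setting s = f(s):
  15/19·s² + (1/95 − 1)·s + 1/5 = 0
  15/19·s² − (1/5 + 15/19)·s + 1/5 = 0
which factors as (s − 1)·(15/19·s − 1/5) = 0, giving roots s = 1 and s = (1/5)/(15/19) = 19/75.
Mean offspring μ = 1/95 + 2·15/19 = 151/95 > 1 (supercritical), so q < 1. The extinction probability is the smaller root: q = (1/5)/(15/19) = 19/75.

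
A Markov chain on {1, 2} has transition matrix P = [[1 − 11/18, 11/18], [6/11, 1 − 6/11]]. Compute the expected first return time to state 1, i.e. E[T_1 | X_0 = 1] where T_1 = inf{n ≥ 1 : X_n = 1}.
E[T_1 | X_0 = 1] = 1/π_1 = 229/108

For an irreducible recurrent Markov chain with stationary distribution π, E[T_i | X_0 = i] = 1/π_i (Kac's formula). Here π_1 = (6/11)/(11/18 + 6/11) = (6/11)/(229/198) = 108/229, so E[T_1 | X_0 = 1] = 1/π_1 = (11/18 + 6/11)/(6/11) = (229/198)/(6/11) = 229/108.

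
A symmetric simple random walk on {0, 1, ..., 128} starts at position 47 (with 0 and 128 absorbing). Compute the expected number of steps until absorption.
E[τ | X_0 = 47] = 3807

Let v_k = E[τ | X_0 = k]. Boundary: v_0 = v_128 = 0. Recurrence: v_k = 1 + (v_{k-1} + v_{k+1})/2 for 1 ≤ k ≤ 127. The particular solution to v_k − (v_{k-1} + v_{k+1})/2 = 1 is v_k = −k^2. Adding homogeneous solution A + B k and matching boundaries gives v_k = k (128 − k). Substituting k = 47: v_47 = 47 · 81 = 3807.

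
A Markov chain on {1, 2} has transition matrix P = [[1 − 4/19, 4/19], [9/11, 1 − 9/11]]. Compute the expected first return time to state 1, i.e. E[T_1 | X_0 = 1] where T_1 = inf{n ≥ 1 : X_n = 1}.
E[T_1 | X_0 = 1] = 1/π_1 = 215/171

For an irreducible recurrent Markov chain with stationary distribution π, E[T_i | X_0 = i] = 1/π_i (Kac's formula). Here π_1 = (9/11)/(4/19 + 9/11) = (9/11)/(215/209) = 171/215, so E[T_1 | X_0 = 1] = 1/π_1 = (4/19 + 9/11)/(9/11) = (215/209)/(9/11) = 215/171.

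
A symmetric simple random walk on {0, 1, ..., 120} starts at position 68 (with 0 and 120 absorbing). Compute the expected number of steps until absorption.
E[τ | X_0 = 68] = 3536

Let v_k = E[τ | X_0 = k]. Boundary: v_0 = v_120 = 0. Recurrence: v_k = 1 + (v_{k-1} + v_{k+1})/2 for 1 ≤ k ≤ 119. The particular solution to v_k − (v_{k-1} + v_{k+1})/2 = 1 is v_k = −k^2. Adding homogeneous solution A + B k and matching boundaries gives v_k = k (120 − k). Substituting k = 68: v_68 = 68 · 52 = 3536.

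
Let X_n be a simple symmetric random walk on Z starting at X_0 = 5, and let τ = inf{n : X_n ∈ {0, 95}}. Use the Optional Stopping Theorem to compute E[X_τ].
E[X_τ] = 5

X_n is a martingale and τ is a bounded-mean stopping time (indeed τ is finite a.s. with bounded expectation since the walk is in a bounded region). By the OST, E[X_τ] = E[X_0] = 5. Equivalently: E[X_τ] = 95 · P(hit 95 first) + 0 · P(hit 0 first) = 95 · (5/95) = 5.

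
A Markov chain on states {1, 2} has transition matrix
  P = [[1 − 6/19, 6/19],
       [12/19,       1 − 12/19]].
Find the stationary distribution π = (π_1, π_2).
π_1 = 2/3, π_2 = 1/3

Solve πP = π with π_1 + π_2 = 1. From πP = π: π_1 · (1 − 6/19) + π_2 · 12/19 = π_1 ⇒ π_2 · 12/19 = π_1 · 6/19 ⇒ π_2/π_1 = (6/19)/(12/19) = 1/2. Together with π_1 + π_2 = 1:
  π_1 = (12/19)/(6/19 + 12/19) = (12/19)/(18/19) = 2/3,
  π_2 = (6/19)/(6/19 + 12/19) = (6/19)/(18/19) = 1/3.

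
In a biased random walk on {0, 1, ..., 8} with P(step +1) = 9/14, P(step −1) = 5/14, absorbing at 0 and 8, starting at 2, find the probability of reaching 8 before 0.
P(hit 8 before 0) = (1 − (5/9)^2) / (1 − (5/9)^8) = 531441/761716

Let u_k denote P(reach 8 before 0 | start at k). Boundary: u_0 = 0, u_8 = 1. Recurrence: u_k = 9/14·u_{k+1} + 5/14·u_{k-1} for 1 ≤ k ≤ 7. Try u_k = A + B·r^k with r = q/p = (5/14)/(9/14) = 5/9. Substitution satisfies the recurrence; boundary conditions give:
  u_k = (1 − r^k) / (1 − r^N) = (1 − (5/9)^2) / (1 − (5/9)^8) = 531441/761716.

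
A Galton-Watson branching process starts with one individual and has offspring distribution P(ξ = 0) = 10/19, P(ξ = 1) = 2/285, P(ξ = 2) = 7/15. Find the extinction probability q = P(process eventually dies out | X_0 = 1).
q = 1

Mean offspring μ = 0·10/19 + 1·2/285 + 2·7/15 = 268/285 ≤ 1. For μ ≤ 1 with offspring not concentrated at 1, the Galton-Watson process goes extinct almost surely, so q = 1.
(Algebraic check: The pgf is f(s) = 10/19 + 2/285·s + 7/15·s². The extinction probability q is the smallest fixed point of f in [0, 1]. Setting s = f(s):
  7/15·s² + (2/285 − 1)·s + 10/19 = 0
  7/15·s² − (10/19 + 7/15)·s + 10/19 = 0
which factors as (s − 1)·(7/15·s − 10/19) = 0, giving roots s = 1 and s = (10/19)/(7/15) = 150/133. Since 150/133 ≥ 1, the smallest root in [0, 1] is s = 1.)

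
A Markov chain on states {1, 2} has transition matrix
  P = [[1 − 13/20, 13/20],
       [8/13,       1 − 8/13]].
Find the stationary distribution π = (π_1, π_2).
π_1 = 160/329, π_2 = 169/329

Solve πP = π with π_1 + π_2 = 1. From πP = π: π_1 · (1 − 13/20) + π_2 · 8/13 = π_1 ⇒ π_2 · 8/13 = π_1 · 13/20 ⇒ π_2/π_1 = (13/20)/(8/13) = 169/160. Together with π_1 + π_2 = 1:
  π_1 = (8/13)/(13/20 + 8/13) = (8/13)/(329/260) = 160/329,
  π_2 = (13/20)/(13/20 + 8/13) = (13/20)/(329/260) = 169/329.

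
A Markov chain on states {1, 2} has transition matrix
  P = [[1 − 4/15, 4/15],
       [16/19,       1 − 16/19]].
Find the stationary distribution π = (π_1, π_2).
π_1 = 60/79, π_2 = 19/79

Solve πP = π with π_1 + π_2 = 1. From πP = π: π_1 · (1 − 4/15) + π_2 · 16/19 = π_1 ⇒ π_2 · 16/19 = π_1 · 4/15 ⇒ π_2/π_1 = (4/15)/(16/19) = 19/60. Together with π_1 + π_2 = 1:
  π_1 = (16/19)/(4/15 + 16/19) = (16/19)/(316/285) = 60/79,
  π_2 = (4/15)/(4/15 + 16/19) = (4/15)/(316/285) = 19/79.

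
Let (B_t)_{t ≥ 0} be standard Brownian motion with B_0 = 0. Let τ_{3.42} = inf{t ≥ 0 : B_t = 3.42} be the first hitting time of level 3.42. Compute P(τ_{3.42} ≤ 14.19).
P(τ_{3.42} ≤ 14.19) = 2(1 − Φ(3.42/√14.19)) = 2(1 − Φ(0.9079)) ≈ 0.3639

By the reflection principle for standard BM, P(τ_b ≤ t) = 2 · P(B_t ≥ b). Since B_t ~ N(0, t), P(B_t ≥ 3.42) = 1 − Φ(3.42/√t) = 1 − Φ(3.42/√14.19) = 1 − Φ(0.9079) ≈ 0.18197. Doubling: P(τ_{3.42} ≤ 14.19) ≈ 2 · 0.18197 = 0.36394 ≈ 0.3639.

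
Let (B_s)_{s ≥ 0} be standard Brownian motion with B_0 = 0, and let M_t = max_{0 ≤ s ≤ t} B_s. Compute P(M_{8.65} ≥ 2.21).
P(M_{8.65} ≥ 2.21) = 2·P(B_{8.65} ≥ 2.21) = 2(1 − Φ(2.21/√8.65)) ≈ 0.4524

By the reflection principle for Brownian motion, P(M_t ≥ a) = 2 · P(B_t ≥ a) for a ≥ 0. Since B_t ~ N(0, t), P(B_t ≥ 2.21) = 1 − Φ(2.21/√t) = 1 − Φ(2.21/√8.65) = 1 − Φ(0.7514). So
  P(M_{8.65} ≥ 2.21) = 2(1 − Φ(0.7514)) ≈ 0.4524.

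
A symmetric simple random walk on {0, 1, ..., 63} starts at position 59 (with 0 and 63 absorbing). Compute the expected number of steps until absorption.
E[τ | X_0 = 59] = 236

Let v_k = E[τ | X_0 = k]. Boundary: v_0 = v_63 = 0. Recurrence: v_k = 1 + (v_{k-1} + v_{k+1})/2 for 1 ≤ k ≤ 62. The particular solution to v_k − (v_{k-1} + v_{k+1})/2 = 1 is v_k = −k^2. Adding homogeneous solution A + B k and matching boundaries gives v_k = k (63 − k). Substituting k = 59: v_59 = 59 · 4 = 236.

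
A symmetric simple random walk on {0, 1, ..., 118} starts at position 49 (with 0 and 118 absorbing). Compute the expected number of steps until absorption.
E[τ | X_0 = 49] = 3381

Let v_k = E[τ | X_0 = k]. Boundary: v_0 = v_118 = 0. Recurrence: v_k = 1 + (v_{k-1} + v_{k+1})/2 for 1 ≤ k ≤ 117. The particular solution to v_k − (v_{k-1} + v_{k+1})/2 = 1 is v_k = −k^2. Adding homogeneous solution A + B k and matching boundaries gives v_k = k (118 − k). Substituting k = 49: v_49 = 49 · 69 = 3381.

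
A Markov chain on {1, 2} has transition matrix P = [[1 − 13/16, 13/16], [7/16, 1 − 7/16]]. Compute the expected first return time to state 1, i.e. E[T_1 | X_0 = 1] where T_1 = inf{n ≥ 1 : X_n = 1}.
E[T_1 | X_0 = 1] = 1/π_1 = 20/7

For an irreducible recurrent Markov chain with stationary distribution π, E[T_i | X_0 = i] = 1/π_i (Kac's formula). Here π_1 = (7/16)/(13/16 + 7/16) = (7/16)/(5/4) = 7/20, so E[T_1 | X_0 = 1] = 1/π_1 = (13/16 + 7/16)/(7/16) = (5/4)/(7/16) = 20/7.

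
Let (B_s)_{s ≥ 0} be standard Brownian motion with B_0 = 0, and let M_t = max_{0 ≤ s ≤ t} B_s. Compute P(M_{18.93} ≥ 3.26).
P(M_{18.93} ≥ 3.26) = 2·P(B_{18.93} ≥ 3.26) = 2(1 − Φ(3.26/√18.93)) ≈ 0.4537

By the reflection principle for Brownian motion, P(M_t ≥ a) = 2 · P(B_t ≥ a) for a ≥ 0. Since B_t ~ N(0, t), P(B_t ≥ 3.26) = 1 − Φ(3.26/√t) = 1 − Φ(3.26/√18.93) = 1 − Φ(0.7493). So
  P(M_{18.93} ≥ 3.26) = 2(1 − Φ(0.7493)) ≈ 0.4537.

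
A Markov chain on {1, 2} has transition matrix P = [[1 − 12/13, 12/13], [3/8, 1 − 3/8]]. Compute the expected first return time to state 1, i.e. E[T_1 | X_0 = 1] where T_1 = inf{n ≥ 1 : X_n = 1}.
E[T_1 | X_0 = 1] = 1/π_1 = 45/13

For an irreducible recurrent Markov chain with stationary distribution π, E[T_i | X_0 = i] = 1/π_i (Kac's formula). Here π_1 = (3/8)/(12/13 + 3/8) = (3/8)/(135/104) = 13/45, so E[T_1 | X_0 = 1] = 1/π_1 = (12/13 + 3/8)/(3/8) = (135/104)/(3/8) = 45/13.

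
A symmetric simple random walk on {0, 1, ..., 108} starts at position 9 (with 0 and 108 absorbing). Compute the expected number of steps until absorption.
E[τ | X_0 = 9] = 891

Let v_k = E[τ | X_0 = k]. Boundary: v_0 = v_108 = 0. Recurrence: v_k = 1 + (v_{k-1} + v_{k+1})/2 for 1 ≤ k ≤ 107. The particular solution to v_k − (v_{k-1} + v_{k+1})/2 = 1 is v_k = −k^2. Adding homogeneous solution A + B k and matching boundaries gives v_k = k (108 − k). Substituting k = 9: v_9 = 9 · 99 = 891.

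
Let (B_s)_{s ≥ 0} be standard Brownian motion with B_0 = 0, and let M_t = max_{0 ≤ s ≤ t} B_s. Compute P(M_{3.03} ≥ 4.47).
P(M_{3.03} ≥ 4.47) = 2·P(B_{3.03} ≥ 4.47) = 2(1 − Φ(4.47/√3.03)) ≈ 0.0102

By the reflection principle for Brownian motion, P(M_t ≥ a) = 2 · P(B_t ≥ a) for a ≥ 0. Since B_t ~ N(0, t), P(B_t ≥ 4.47) = 1 − Φ(4.47/√t) = 1 − Φ(4.47/√3.03) = 1 − Φ(2.5679). So
  P(M_{3.03} ≥ 4.47) = 2(1 − Φ(2.5679)) ≈ 0.0102.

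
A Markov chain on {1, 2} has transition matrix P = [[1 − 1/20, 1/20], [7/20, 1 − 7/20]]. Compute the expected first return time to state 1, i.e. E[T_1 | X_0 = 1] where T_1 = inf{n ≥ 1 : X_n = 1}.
E[T_1 | X_0 = 1] = 1/π_1 = 8/7

For an irreducible recurrent Markov chain with stationary distribution π, E[T_i | X_0 = i] = 1/π_i (Kac's formula). Here π_1 = (7/20)/(1/20 + 7/20) = (7/20)/(2/5) = 7/8, so E[T_1 | X_0 = 1] = 1/π_1 = (1/20 + 7/20)/(7/20) = (2/5)/(7/20) = 8/7.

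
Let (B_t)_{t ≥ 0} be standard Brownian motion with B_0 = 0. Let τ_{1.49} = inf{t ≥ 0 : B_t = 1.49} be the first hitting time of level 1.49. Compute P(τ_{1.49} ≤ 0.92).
P(τ_{1.49} ≤ 0.92) = 2(1 − Φ(1.49/√0.92)) = 2(1 − Φ(1.5534)) ≈ 0.1203

By the reflection principle for standard BM, P(τ_b ≤ t) = 2 · P(B_t ≥ b). Since B_t ~ N(0, t), P(B_t ≥ 1.49) = 1 − Φ(1.49/√t) = 1 − Φ(1.49/√0.92) = 1 − Φ(1.5534) ≈ 0.06016. Doubling: P(τ_{1.49} ≤ 0.92) ≈ 2 · 0.06016 = 0.12032 ≈ 0.1203.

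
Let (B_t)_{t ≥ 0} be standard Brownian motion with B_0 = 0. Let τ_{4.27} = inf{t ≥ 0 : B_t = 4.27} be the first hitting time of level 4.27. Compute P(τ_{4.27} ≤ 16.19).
P(τ_{4.27} ≤ 16.19) = 2(1 − Φ(4.27/√16.19)) = 2(1 − Φ(1.0612)) ≈ 0.2886

By the reflection principle for standard BM, P(τ_b ≤ t) = 2 · P(B_t ≥ b). Since B_t ~ N(0, t), P(B_t ≥ 4.27) = 1 − Φ(4.27/√t) = 1 − Φ(4.27/√16.19) = 1 − Φ(1.0612) ≈ 0.14430. Doubling: P(τ_{4.27} ≤ 16.19) ≈ 2 · 0.14430 = 0.28860 ≈ 0.2886.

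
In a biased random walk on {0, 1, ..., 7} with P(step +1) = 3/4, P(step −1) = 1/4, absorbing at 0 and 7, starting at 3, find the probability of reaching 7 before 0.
P(hit 7 before 0) = (1 − (1/3)^3) / (1 − (1/3)^7) = 1053/1093

Let u_k denote P(reach 7 before 0 | start at k). Boundary: u_0 = 0, u_7 = 1. Recurrence: u_k = 3/4·u_{k+1} + 1/4·u_{k-1} for 1 ≤ k ≤ 6. Try u_k = A + B·r^k with r = q/p = (1/4)/(3/4) = 1/3. Substitution satisfies the recurrence; boundary conditions give:
  u_k = (1 − r^k) / (1 − r^N) = (1 − (1/3)^3) / (1 − (1/3)^7) = 1053/1093.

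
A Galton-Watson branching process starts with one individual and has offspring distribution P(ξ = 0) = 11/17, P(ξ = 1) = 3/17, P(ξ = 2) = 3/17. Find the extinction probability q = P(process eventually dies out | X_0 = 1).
q = 1

Mean offspring μ = 0·11/17 + 1·3/17 + 2·3/17 = 9/17 ≤ 1. For μ ≤ 1 with offspring not concentrated at 1, the Galton-Watson process goes extinct almost surely, so q = 1.
(Algebraic check: The pgf is f(s) = 11/17 + 3/17·s + 3/17·s². The extinction probability q is the smallest fixed point of f in [0, 1]. Setting s = f(s):
  3/17·s² + (3/17 − 1)·s + 11/17 = 0
  3/17·s² − (11/17 + 3/17)·s + 11/17 = 0
which factors as (s − 1)·(3/17·s − 11/17) = 0, giving roots s = 1 and s = (11/17)/(3/17) = 11/3. Since 11/3 ≥ 1, the smallest root in [0, 1] is s = 1.)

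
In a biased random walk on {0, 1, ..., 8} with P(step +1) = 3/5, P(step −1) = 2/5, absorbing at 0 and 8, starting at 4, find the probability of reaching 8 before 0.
P(hit 8 before 0) = (1 − (2/3)^4) / (1 − (2/3)^8) = 81/97

Let u_k denote P(reach 8 before 0 | start at k). Boundary: u_0 = 0, u_8 = 1. Recurrence: u_k = 3/5·u_{k+1} + 2/5·u_{k-1} for 1 ≤ k ≤ 7. Try u_k = A + B·r^k with r = q/p = (2/5)/(3/5) = 2/3. Substitution satisfies the recurrence; boundary conditions give:
  u_k = (1 − r^k) / (1 − r^N) = (1 − (2/3)^4) / (1 − (2/3)^8) = 81/97.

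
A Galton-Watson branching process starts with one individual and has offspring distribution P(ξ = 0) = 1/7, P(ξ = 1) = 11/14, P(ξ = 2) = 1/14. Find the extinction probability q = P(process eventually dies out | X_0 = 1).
q = 1

Mean offspring μ = 0·1/7 + 1·11/14 + 2·1/14 = 13/14 ≤ 1. For μ ≤ 1 with offspring not concentrated at 1, the Galton-Watson process goes extinct almost surely, so q = 1.
(Algebraic check: The pgf is f(s) = 1/7 + 11/14·s + 1/14·s². The extinction probability q is the smallest fixed point of f in [0, 1]. Setting s = f(s):
  1/14·s² + (11/14 − 1)·s + 1/7 = 0
  1/14·s² − (1/7 + 1/14)·s + 1/7 = 0
which factors as (s − 1)·(1/14·s − 1/7) = 0, giving roots s = 1 and s = (1/7)/(1/14) = 2. Since 2 ≥ 1, the smallest root in [0, 1] is s = 1.)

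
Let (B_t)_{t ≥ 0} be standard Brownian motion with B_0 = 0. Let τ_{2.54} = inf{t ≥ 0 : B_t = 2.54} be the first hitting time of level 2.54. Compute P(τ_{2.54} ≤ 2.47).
P(τ_{2.54} ≤ 2.47) = 2(1 − Φ(2.54/√2.47)) = 2(1 − Φ(1.6162)) ≈ 0.1061

By the reflection principle for standard BM, P(τ_b ≤ t) = 2 · P(B_t ≥ b). Since B_t ~ N(0, t), P(B_t ≥ 2.54) = 1 − Φ(2.54/√t) = 1 − Φ(2.54/√2.47) = 1 − Φ(1.6162) ≈ 0.05303. Doubling: P(τ_{2.54} ≤ 2.47) ≈ 2 · 0.05303 = 0.10606 ≈ 0.1061.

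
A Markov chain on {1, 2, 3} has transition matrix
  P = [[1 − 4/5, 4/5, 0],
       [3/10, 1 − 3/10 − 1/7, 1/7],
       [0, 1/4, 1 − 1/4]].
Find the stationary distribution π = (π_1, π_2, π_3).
π = (21/109, 56/109, 32/109)

This is a birth-death chain on three states, which satisfies detailed balance: π_1 · P_{12} = π_2 · P_{21} and π_2 · P_{23} = π_3 · P_{32}.
From π_1 · 4/5 = π_2 · 3/10: π_2/π_1 = (4/5)/(3/10) = 8/3.
From π_2 · 1/7 = π_3 · 1/4: π_3/π_2 = (1/7)/(1/4) = 4/7.
Take π_1 proportional to 1; then unnormalized π = (1, 8/3, 32/21). Normalize by dividing by the sum 109/21:
  π = (21/109, 56/109, 32/109).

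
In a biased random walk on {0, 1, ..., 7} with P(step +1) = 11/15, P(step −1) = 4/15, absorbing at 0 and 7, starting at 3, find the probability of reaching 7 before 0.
P(hit 7 before 0) = (1 − (4/11)^3) / (1 − (4/11)^7) = 2650021/2781541

Let u_k denote P(reach 7 before 0 | start at k). Boundary: u_0 = 0, u_7 = 1. Recurrence: u_k = 11/15·u_{k+1} + 4/15·u_{k-1} for 1 ≤ k ≤ 6. Try u_k = A + B·r^k with r = q/p = (4/15)/(11/15) = 4/11. Substitution satisfies the recurrence; boundary conditions give:
  u_k = (1 − r^k) / (1 − r^N) = (1 − (4/11)^3) / (1 − (4/11)^7) = 2650021/2781541.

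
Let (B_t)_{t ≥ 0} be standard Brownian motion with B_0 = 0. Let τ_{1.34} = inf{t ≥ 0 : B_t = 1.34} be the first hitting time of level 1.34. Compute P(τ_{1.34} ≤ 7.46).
P(τ_{1.34} ≤ 7.46) = 2(1 − Φ(1.34/√7.46)) = 2(1 − Φ(0.4906)) ≈ 0.6237

By the reflection principle for standard BM, P(τ_b ≤ t) = 2 · P(B_t ≥ b). Since B_t ~ N(0, t), P(B_t ≥ 1.34) = 1 − Φ(1.34/√t) = 1 − Φ(1.34/√7.46) = 1 − Φ(0.4906) ≈ 0.31185. Doubling: P(τ_{1.34} ≤ 7.46) ≈ 2 · 0.31185 = 0.62370 ≈ 0.6237.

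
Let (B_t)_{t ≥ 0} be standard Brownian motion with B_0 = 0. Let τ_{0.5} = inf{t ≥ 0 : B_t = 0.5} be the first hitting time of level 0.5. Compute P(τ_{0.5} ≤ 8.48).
P(τ_{0.5} ≤ 8.48) = 2(1 − Φ(0.5/√8.48)) = 2(1 − Φ(0.1717)) ≈ 0.8637

By the reflection principle for standard BM, P(τ_b ≤ t) = 2 · P(B_t ≥ b). Since B_t ~ N(0, t), P(B_t ≥ 0.5) = 1 − Φ(0.5/√t) = 1 − Φ(0.5/√8.48) = 1 − Φ(0.1717) ≈ 0.43184. Doubling: P(τ_{0.5} ≤ 8.48) ≈ 2 · 0.43184 = 0.86368 ≈ 0.8637.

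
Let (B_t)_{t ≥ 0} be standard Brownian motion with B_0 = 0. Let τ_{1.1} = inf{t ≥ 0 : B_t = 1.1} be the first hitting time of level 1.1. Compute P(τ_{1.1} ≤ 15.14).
P(τ_{1.1} ≤ 15.14) = 2(1 − Φ(1.1/√15.14)) = 2(1 − Φ(0.2827)) ≈ 0.7774

By the reflection principle for standard BM, P(τ_b ≤ t) = 2 · P(B_t ≥ b). Since B_t ~ N(0, t), P(B_t ≥ 1.1) = 1 − Φ(1.1/√t) = 1 − Φ(1.1/√15.14) = 1 − Φ(0.2827) ≈ 0.38870. Doubling: P(τ_{1.1} ≤ 15.14) ≈ 2 · 0.38870 = 0.77740 ≈ 0.7774.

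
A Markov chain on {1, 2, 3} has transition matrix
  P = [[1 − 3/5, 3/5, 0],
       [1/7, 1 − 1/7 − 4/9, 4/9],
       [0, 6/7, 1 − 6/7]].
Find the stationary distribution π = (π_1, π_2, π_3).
π = (45/332, 189/332, 49/166)

This is a birth-death chain on three states, which satisfies detailed balance: π_1 · P_{12} = π_2 · P_{21} and π_2 · P_{23} = π_3 · P_{32}.
From π_1 · 3/5 = π_2 · 1/7: π_2/π_1 = (3/5)/(1/7) = 21/5.
From π_2 · 4/9 = π_3 · 6/7: π_3/π_2 = (4/9)/(6/7) = 14/27.
Take π_1 proportional to 1; then unnormalized π = (1, 21/5, 98/45). Normalize by dividing by the sum 332/45:
  π = (45/332, 189/332, 49/166).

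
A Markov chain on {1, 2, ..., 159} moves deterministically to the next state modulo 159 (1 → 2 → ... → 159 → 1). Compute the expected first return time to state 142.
E[T_142 | X_0 = 142] = 159

The chain cycles deterministically, so starting at state 142 it returns in exactly 159 steps. Equivalently, the stationary distribution is uniform π_j = 1/159 for every state j, so by Kac's formula E[T_142] = 1/π_142 = 159.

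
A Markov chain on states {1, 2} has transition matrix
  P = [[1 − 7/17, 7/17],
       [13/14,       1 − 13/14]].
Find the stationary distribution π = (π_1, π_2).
π_1 = 221/319, π_2 = 98/319

Solve πP = π with π_1 + π_2 = 1. From πP = π: π_1 · (1 − 7/17) + π_2 · 13/14 = π_1 ⇒ π_2 · 13/14 = π_1 · 7/17 ⇒ π_2/π_1 = (7/17)/(13/14) = 98/221. Together with π_1 + π_2 = 1:
  π_1 = (13/14)/(7/17 + 13/14) = (13/14)/(319/238) = 221/319,
  π_2 = (7/17)/(7/17 + 13/14) = (7/17)/(319/238) = 98/319.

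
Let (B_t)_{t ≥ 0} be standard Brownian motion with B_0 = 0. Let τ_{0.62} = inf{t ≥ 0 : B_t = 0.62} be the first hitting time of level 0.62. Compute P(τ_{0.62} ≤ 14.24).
P(τ_{0.62} ≤ 14.24) = 2(1 − Φ(0.62/√14.24)) = 2(1 − Φ(0.1643)) ≈ 0.8695

By the reflection principle for standard BM, P(τ_b ≤ t) = 2 · P(B_t ≥ b). Since B_t ~ N(0, t), P(B_t ≥ 0.62) = 1 − Φ(0.62/√t) = 1 − Φ(0.62/√14.24) = 1 − Φ(0.1643) ≈ 0.43475. Doubling: P(τ_{0.62} ≤ 14.24) ≈ 2 · 0.43475 = 0.86950 ≈ 0.8695.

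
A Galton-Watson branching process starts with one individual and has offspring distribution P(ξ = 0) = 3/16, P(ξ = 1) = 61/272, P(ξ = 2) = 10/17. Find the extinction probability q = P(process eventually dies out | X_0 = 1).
q = 51/160

The pgf is f(s) = 3/16 + 61/272·s + 10/17·s². The extinction probability q is the smallest fixed point of f in [0, 1]. Setting s = f(s):
  10/17·s² + (61/272 − 1)·s + 3/16 = 0
  10/17·s² − (3/16 + 10/17)·s + 3/16 = 0
which factors as (s − 1)·(10/17·s − 3/16) = 0, giving roots s = 1 and s = (3/16)/(10/17) = 51/160.
Mean offspring μ = 61/272 + 2·10/17 = 381/272 > 1 (supercritical), so q < 1. The extinction probability is the smaller root: q = (3/16)/(10/17) = 51/160.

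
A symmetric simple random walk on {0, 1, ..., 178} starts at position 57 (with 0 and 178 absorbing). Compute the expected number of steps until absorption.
E[τ | X_0 = 57] = 6897

Let v_k = E[τ | X_0 = k]. Boundary: v_0 = v_178 = 0. Recurrence: v_k = 1 + (v_{k-1} + v_{k+1})/2 for 1 ≤ k ≤ 177. The particular solution to v_k − (v_{k-1} + v_{k+1})/2 = 1 is v_k = −k^2. Adding homogeneous solution A + B k and matching boundaries gives v_k = k (178 − k). Substituting k = 57: v_57 = 57 · 121 = 6897.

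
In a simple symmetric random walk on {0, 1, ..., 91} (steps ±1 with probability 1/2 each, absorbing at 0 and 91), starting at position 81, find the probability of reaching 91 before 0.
P(hit 91 before 0) = 81/91

Let u_k = P(hit 91 before 0 | start at k). Then u_0 = 0, u_91 = 1, and u_k = u_{k-1}/2 + u_{k+1}/2 for 1 ≤ k ≤ 90. This harmonic recurrence is solved by u_k = k/91, giving u_81 = 81/91.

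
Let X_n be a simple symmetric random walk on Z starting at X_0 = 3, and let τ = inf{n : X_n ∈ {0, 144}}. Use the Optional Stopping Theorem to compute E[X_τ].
E[X_τ] = 3

X_n is a martingale and τ is a bounded-mean stopping time (indeed τ is finite a.s. with bounded expectation since the walk is in a bounded region). By the OST, E[X_τ] = E[X_0] = 3. Equivalently: E[X_τ] = 144 · P(hit 144 first) + 0 · P(hit 0 first) = 144 · (3/144) = 3.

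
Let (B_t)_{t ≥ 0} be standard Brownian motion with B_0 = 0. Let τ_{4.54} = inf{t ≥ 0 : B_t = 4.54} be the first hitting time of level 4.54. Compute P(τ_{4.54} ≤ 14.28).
P(τ_{4.54} ≤ 14.28) = 2(1 − Φ(4.54/√14.28)) = 2(1 − Φ(1.2014)) ≈ 0.2296

By the reflection principle for standard BM, P(τ_b ≤ t) = 2 · P(B_t ≥ b). Since B_t ~ N(0, t), P(B_t ≥ 4.54) = 1 − Φ(4.54/√t) = 1 − Φ(4.54/√14.28) = 1 − Φ(1.2014) ≈ 0.11480. Doubling: P(τ_{4.54} ≤ 14.28) ≈ 2 · 0.11480 = 0.22960 ≈ 0.2296.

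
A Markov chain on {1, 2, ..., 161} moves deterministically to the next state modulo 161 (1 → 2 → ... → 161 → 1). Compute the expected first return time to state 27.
E[T_27 | X_0 = 27] = 161

The chain cycles deterministically, so starting at state 27 it returns in exactly 161 steps. Equivalently, the stationary distribution is uniform π_j = 1/161 for every state j, so by Kac's formula E[T_27] = 1/π_27 = 161.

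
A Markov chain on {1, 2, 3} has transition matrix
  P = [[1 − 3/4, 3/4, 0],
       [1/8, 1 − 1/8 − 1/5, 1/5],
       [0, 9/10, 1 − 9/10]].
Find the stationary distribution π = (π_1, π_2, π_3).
π = (3/25, 18/25, 4/25)

This is a birth-death chain on three states, which satisfies detailed balance: π_1 · P_{12} = π_2 · P_{21} and π_2 · P_{23} = π_3 · P_{32}.
From π_1 · 3/4 = π_2 · 1/8: π_2/π_1 = (3/4)/(1/8) = 6.
From π_2 · 1/5 = π_3 · 9/10: π_3/π_2 = (1/5)/(9/10) = 2/9.
Take π_1 proportional to 1; then unnormalized π = (1, 6, 4/3). Normalize by dividing by the sum 25/3:
  π = (3/25, 18/25, 4/25).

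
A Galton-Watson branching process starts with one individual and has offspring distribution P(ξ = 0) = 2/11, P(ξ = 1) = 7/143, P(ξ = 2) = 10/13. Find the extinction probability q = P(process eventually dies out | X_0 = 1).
q = 13/55

The pgf is f(s) = 2/11 + 7/143·s + 10/13·s². The extinction probability q is the smallest fixed point of f in [0, 1]. Setting s = f(s):
  10/13·s² + (7/143 − 1)·s + 2/11 = 0
  10/13·s² − (2/11 + 10/13)·s + 2/11 = 0
which factors as (s − 1)·(10/13·s − 2/11) = 0, giving roots s = 1 and s = (2/11)/(10/13) = 13/55.
Mean offspring μ = 7/143 + 2·10/13 = 227/143 > 1 (supercritical), so q < 1. The extinction probability is the smaller root: q = (2/11)/(10/13) = 13/55.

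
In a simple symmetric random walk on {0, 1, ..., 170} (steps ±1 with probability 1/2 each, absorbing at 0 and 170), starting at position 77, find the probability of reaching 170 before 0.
P(hit 170 before 0) = 77/170

Let u_k = P(hit 170 before 0 | start at k). Then u_0 = 0, u_170 = 1, and u_k = u_{k-1}/2 + u_{k+1}/2 for 1 ≤ k ≤ 169. This harmonic recurrence is solved by u_k = k/170, giving u_77 = 77/170.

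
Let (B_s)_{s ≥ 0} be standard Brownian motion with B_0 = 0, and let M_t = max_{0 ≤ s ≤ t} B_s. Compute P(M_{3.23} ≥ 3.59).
P(M_{3.23} ≥ 3.59) = 2·P(B_{3.23} ≥ 3.59) = 2(1 − Φ(3.59/√3.23)) ≈ 0.0458

By the reflection principle for Brownian motion, P(M_t ≥ a) = 2 · P(B_t ≥ a) for a ≥ 0. Since B_t ~ N(0, t), P(B_t ≥ 3.59) = 1 − Φ(3.59/√t) = 1 − Φ(3.59/√3.23) = 1 − Φ(1.9975). So
  P(M_{3.23} ≥ 3.59) = 2(1 − Φ(1.9975)) ≈ 0.0458.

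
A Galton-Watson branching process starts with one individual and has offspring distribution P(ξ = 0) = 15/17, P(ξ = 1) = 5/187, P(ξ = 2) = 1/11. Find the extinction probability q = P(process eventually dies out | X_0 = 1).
q = 1

Mean offspring μ = 0·15/17 + 1·5/187 + 2·1/11 = 39/187 ≤ 1. For μ ≤ 1 with offspring not concentrated at 1, the Galton-Watson process goes extinct almost surely, so q = 1.
(Algebraic check: The pgf is f(s) = 15/17 + 5/187·s + 1/11·s². The extinction probability q is the smallest fixed point of f in [0, 1]. Setting s = f(s):
  1/11·s² + (5/187 − 1)·s + 15/17 = 0
  1/11·s² − (15/17 + 1/11)·s + 15/17 = 0
which factors as (s − 1)·(1/11·s − 15/17) = 0, giving roots s = 1 and s = (15/17)/(1/11) = 165/17. Since 165/17 ≥ 1, the smallest root in [0, 1] is s = 1.)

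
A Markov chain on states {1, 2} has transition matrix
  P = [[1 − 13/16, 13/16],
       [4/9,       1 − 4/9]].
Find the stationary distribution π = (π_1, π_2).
π_1 = 64/181, π_2 = 117/181

Solve πP = π with π_1 + π_2 = 1. From πP = π: π_1 · (1 − 13/16) + π_2 · 4/9 = π_1 ⇒ π_2 · 4/9 = π_1 · 13/16 ⇒ π_2/π_1 = (13/16)/(4/9) = 117/64. Together with π_1 + π_2 = 1:
  π_1 = (4/9)/(13/16 + 4/9) = (4/9)/(181/144) = 64/181,
  π_2 = (13/16)/(13/16 + 4/9) = (13/16)/(181/144) = 117/181.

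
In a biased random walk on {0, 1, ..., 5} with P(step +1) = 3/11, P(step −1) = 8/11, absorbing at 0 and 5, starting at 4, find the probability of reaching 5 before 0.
P(hit 5 before 0) = (1 − (8/3)^4) / (1 − (8/3)^5) = 2409/6505

Let u_k denote P(reach 5 before 0 | start at k). Boundary: u_0 = 0, u_5 = 1. Recurrence: u_k = 3/11·u_{k+1} + 8/11·u_{k-1} for 1 ≤ k ≤ 4. Try u_k = A + B·r^k with r = q/p = (8/11)/(3/11) = 8/3. Substitution satisfies the recurrence; boundary conditions give:
  u_k = (1 − r^k) / (1 − r^N) = (1 − (8/3)^4) / (1 − (8/3)^5) = 2409/6505.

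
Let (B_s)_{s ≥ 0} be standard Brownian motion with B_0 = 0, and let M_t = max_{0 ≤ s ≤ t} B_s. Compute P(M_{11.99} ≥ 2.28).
P(M_{11.99} ≥ 2.28) = 2·P(B_{11.99} ≥ 2.28) = 2(1 − Φ(2.28/√11.99)) ≈ 0.5102

By the reflection principle for Brownian motion, P(M_t ≥ a) = 2 · P(B_t ≥ a) for a ≥ 0. Since B_t ~ N(0, t), P(B_t ≥ 2.28) = 1 − Φ(2.28/√t) = 1 − Φ(2.28/√11.99) = 1 − Φ(0.6585). So
  P(M_{11.99} ≥ 2.28) = 2(1 − Φ(0.6585)) ≈ 0.5102.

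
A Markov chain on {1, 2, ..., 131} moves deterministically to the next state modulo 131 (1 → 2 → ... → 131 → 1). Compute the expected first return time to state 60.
E[T_60 | X_0 = 60] = 131

The chain cycles deterministically, so starting at state 60 it returns in exactly 131 steps. Equivalently, the stationary distribution is uniform π_j = 1/131 for every state j, so by Kac's formula E[T_60] = 1/π_60 = 131.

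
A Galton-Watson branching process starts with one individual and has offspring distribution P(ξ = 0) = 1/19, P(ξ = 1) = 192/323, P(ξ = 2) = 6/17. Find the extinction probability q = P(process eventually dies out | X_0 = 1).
q = 17/114

The pgf is f(s) = 1/19 + 192/323·s + 6/17·s². The extinction probability q is the smallest fixed point of f in [0, 1]. Setting s = f(s):
  6/17·s² + (192/323 − 1)·s + 1/19 = 0
  6/17·s² − (1/19 + 6/17)·s + 1/19 = 0
which factors as (s − 1)·(6/17·s − 1/19) = 0, giving roots s = 1 and s = (1/19)/(6/17) = 17/114.
Mean offspring μ = 192/323 + 2·6/17 = 420/323 > 1 (supercritical), so q < 1. The extinction probability is the smaller root: q = (1/19)/(6/17) = 17/114.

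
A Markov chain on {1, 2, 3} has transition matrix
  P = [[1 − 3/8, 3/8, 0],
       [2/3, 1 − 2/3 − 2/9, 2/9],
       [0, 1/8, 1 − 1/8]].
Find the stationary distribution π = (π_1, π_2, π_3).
π = (16/41, 9/41, 16/41)

This is a birth-death chain on three states, which satisfies detailed balance: π_1 · P_{12} = π_2 · P_{21} and π_2 · P_{23} = π_3 · P_{32}.
From π_1 · 3/8 = π_2 · 2/3: π_2/π_1 = (3/8)/(2/3) = 9/16.
From π_2 · 2/9 = π_3 · 1/8: π_3/π_2 = (2/9)/(1/8) = 16/9.
Take π_1 proportional to 1; then unnormalized π = (1, 9/16, 1). Normalize by dividing by the sum 41/16:
  π = (16/41, 9/41, 16/41).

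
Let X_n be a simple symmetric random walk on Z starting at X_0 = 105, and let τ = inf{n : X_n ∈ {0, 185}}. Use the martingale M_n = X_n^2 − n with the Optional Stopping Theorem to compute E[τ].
E[τ] = 8400

M_n = X_n^2 − n is a martingale (since E[X_{n+1}^2 | F_n] = X_n^2 + 1). By OST (τ has finite mean in a bounded region), E[M_τ] = E[M_0] = X_0^2 − 0 = 105^2 = 11025. Also E[M_τ] = E[X_τ^2] − E[τ]. The walk exits at 0 or 185, with P(hit 185 first) = 105/185, so E[X_τ^2] = 185^2 · 105/185 + 0 = 19425. Thus E[τ] = E[X_τ^2] − E[M_τ] = 19425 − 11025 = 8400 = 105(185 − 105) = 8400.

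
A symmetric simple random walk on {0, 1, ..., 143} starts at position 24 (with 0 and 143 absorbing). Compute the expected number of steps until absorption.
E[τ | X_0 = 24] = 2856

Let v_k = E[τ | X_0 = k]. Boundary: v_0 = v_143 = 0. Recurrence: v_k = 1 + (v_{k-1} + v_{k+1})/2 for 1 ≤ k ≤ 142. The particular solution to v_k − (v_{k-1} + v_{k+1})/2 = 1 is v_k = −k^2. Adding homogeneous solution A + B k and matching boundaries gives v_k = k (143 − k). Substituting k = 24: v_24 = 24 · 119 = 2856.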